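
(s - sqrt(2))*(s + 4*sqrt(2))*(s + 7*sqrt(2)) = s^3 + 10*sqrt(2)*s^2 + 34*s - 56*sqrt(2)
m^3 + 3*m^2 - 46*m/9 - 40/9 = (m - 5/3)*(m + 2/3)*(m + 4)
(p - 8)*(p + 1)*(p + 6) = p^3 - p^2 - 50*p - 48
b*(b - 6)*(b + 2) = b^3 - 4*b^2 - 12*b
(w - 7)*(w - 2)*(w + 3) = w^3 - 6*w^2 - 13*w + 42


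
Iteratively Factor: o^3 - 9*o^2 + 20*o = (o - 4)*(o^2 - 5*o) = o*(o - 4)*(o - 5)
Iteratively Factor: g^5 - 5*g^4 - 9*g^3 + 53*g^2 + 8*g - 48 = (g - 4)*(g^4 - g^3 - 13*g^2 + g + 12) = (g - 4)*(g - 1)*(g^3 - 13*g - 12) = (g - 4)*(g - 1)*(g + 3)*(g^2 - 3*g - 4) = (g - 4)*(g - 1)*(g + 1)*(g + 3)*(g - 4)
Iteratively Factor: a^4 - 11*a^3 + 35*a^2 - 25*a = (a)*(a^3 - 11*a^2 + 35*a - 25) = a*(a - 1)*(a^2 - 10*a + 25) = a*(a - 5)*(a - 1)*(a - 5)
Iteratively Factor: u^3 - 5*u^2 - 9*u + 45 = (u - 5)*(u^2 - 9) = (u - 5)*(u + 3)*(u - 3)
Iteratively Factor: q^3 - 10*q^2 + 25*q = (q)*(q^2 - 10*q + 25) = q*(q - 5)*(q - 5)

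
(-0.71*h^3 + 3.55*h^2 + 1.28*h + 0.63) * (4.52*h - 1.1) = -3.2092*h^4 + 16.827*h^3 + 1.8806*h^2 + 1.4396*h - 0.693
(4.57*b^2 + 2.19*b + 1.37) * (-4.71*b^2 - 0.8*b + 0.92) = -21.5247*b^4 - 13.9709*b^3 - 4.0003*b^2 + 0.9188*b + 1.2604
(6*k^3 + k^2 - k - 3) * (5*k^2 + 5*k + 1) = 30*k^5 + 35*k^4 + 6*k^3 - 19*k^2 - 16*k - 3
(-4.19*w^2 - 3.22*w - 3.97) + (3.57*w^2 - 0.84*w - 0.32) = -0.620000000000001*w^2 - 4.06*w - 4.29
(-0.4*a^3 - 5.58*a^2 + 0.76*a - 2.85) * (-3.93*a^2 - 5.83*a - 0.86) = 1.572*a^5 + 24.2614*a^4 + 29.8886*a^3 + 11.5685*a^2 + 15.9619*a + 2.451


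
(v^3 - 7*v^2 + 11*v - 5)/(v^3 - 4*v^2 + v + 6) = (v^3 - 7*v^2 + 11*v - 5)/(v^3 - 4*v^2 + v + 6)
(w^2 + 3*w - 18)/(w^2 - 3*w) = (w + 6)/w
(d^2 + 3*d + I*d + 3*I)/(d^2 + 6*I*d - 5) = (d + 3)/(d + 5*I)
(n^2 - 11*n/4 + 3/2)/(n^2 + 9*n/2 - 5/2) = (4*n^2 - 11*n + 6)/(2*(2*n^2 + 9*n - 5))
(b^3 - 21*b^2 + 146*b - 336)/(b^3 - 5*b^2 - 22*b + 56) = (b^2 - 14*b + 48)/(b^2 + 2*b - 8)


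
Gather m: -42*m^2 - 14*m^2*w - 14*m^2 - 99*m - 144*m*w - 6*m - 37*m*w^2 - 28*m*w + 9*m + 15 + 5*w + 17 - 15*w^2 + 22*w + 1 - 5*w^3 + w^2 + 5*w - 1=m^2*(-14*w - 56) + m*(-37*w^2 - 172*w - 96) - 5*w^3 - 14*w^2 + 32*w + 32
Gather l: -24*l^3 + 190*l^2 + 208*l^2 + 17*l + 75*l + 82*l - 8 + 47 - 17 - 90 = -24*l^3 + 398*l^2 + 174*l - 68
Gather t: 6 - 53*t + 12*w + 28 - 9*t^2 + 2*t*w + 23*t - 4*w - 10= -9*t^2 + t*(2*w - 30) + 8*w + 24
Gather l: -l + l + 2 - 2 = 0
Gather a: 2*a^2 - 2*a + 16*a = 2*a^2 + 14*a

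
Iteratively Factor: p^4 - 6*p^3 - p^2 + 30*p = (p)*(p^3 - 6*p^2 - p + 30) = p*(p - 3)*(p^2 - 3*p - 10) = p*(p - 3)*(p + 2)*(p - 5)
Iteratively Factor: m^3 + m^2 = (m)*(m^2 + m) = m^2*(m + 1)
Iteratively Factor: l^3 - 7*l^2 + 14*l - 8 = (l - 2)*(l^2 - 5*l + 4) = (l - 4)*(l - 2)*(l - 1)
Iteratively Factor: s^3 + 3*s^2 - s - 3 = (s - 1)*(s^2 + 4*s + 3) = (s - 1)*(s + 3)*(s + 1)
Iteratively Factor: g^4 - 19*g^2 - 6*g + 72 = (g - 2)*(g^3 + 2*g^2 - 15*g - 36) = (g - 2)*(g + 3)*(g^2 - g - 12) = (g - 4)*(g - 2)*(g + 3)*(g + 3)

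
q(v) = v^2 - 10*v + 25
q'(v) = 2*v - 10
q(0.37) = 21.44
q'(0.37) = -9.26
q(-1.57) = 43.16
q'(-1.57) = -13.14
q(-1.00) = 36.00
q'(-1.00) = -12.00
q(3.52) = 2.19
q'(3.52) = -2.96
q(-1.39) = 40.83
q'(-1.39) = -12.78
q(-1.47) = 41.86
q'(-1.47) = -12.94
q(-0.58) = 31.14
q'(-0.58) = -11.16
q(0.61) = 19.27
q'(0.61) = -8.78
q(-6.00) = 121.00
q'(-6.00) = -22.00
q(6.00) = 1.00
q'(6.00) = 2.00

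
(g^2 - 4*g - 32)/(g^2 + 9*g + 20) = (g - 8)/(g + 5)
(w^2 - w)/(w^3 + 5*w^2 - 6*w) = 1/(w + 6)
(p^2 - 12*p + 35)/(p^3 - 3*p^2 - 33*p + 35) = (p - 5)/(p^2 + 4*p - 5)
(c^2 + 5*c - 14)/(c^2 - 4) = (c + 7)/(c + 2)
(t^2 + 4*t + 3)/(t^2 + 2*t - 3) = (t + 1)/(t - 1)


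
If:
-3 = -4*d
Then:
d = 3/4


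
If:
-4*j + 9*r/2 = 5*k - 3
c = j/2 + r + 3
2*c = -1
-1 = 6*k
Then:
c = -1/2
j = -143/75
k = -1/6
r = -191/75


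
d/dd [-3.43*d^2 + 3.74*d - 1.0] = 3.74 - 6.86*d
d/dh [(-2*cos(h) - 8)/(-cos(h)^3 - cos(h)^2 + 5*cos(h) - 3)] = 2*(15*cos(h) + cos(2*h) + 24)*sin(h)/((cos(h) - 1)^3*(cos(h) + 3)^2)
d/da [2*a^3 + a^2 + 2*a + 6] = 6*a^2 + 2*a + 2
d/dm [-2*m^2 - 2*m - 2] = -4*m - 2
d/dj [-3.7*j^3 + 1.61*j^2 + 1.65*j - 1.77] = -11.1*j^2 + 3.22*j + 1.65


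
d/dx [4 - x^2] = -2*x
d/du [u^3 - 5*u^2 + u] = 3*u^2 - 10*u + 1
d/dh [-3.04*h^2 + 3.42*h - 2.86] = 3.42 - 6.08*h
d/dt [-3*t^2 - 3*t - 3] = -6*t - 3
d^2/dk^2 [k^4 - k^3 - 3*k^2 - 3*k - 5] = 12*k^2 - 6*k - 6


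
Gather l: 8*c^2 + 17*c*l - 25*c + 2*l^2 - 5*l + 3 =8*c^2 - 25*c + 2*l^2 + l*(17*c - 5) + 3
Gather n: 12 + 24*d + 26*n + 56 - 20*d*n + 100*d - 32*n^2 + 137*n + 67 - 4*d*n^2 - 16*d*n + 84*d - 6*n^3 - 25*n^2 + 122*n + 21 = 208*d - 6*n^3 + n^2*(-4*d - 57) + n*(285 - 36*d) + 156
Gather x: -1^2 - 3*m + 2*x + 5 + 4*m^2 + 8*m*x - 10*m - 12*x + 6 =4*m^2 - 13*m + x*(8*m - 10) + 10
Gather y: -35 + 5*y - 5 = 5*y - 40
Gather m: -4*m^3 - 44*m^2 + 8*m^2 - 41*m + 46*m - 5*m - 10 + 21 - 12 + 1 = -4*m^3 - 36*m^2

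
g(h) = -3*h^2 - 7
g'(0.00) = 0.00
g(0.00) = -7.00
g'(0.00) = 0.00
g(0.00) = -7.00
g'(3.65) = -21.90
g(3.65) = -46.97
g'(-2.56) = 15.36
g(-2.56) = -26.66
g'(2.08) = -12.48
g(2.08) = -19.98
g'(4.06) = -24.36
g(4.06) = -56.45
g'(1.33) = -7.98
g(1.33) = -12.31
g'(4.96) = -29.76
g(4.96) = -80.80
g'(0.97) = -5.82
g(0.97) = -9.82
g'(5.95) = -35.70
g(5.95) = -113.21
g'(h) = -6*h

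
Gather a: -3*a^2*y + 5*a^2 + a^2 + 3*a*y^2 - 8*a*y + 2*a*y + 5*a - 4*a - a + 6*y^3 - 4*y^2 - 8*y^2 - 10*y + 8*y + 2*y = a^2*(6 - 3*y) + a*(3*y^2 - 6*y) + 6*y^3 - 12*y^2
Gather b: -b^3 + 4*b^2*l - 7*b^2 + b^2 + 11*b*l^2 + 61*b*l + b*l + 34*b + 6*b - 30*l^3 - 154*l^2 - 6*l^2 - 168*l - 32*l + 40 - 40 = -b^3 + b^2*(4*l - 6) + b*(11*l^2 + 62*l + 40) - 30*l^3 - 160*l^2 - 200*l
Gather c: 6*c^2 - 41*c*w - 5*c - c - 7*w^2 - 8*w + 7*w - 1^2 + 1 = 6*c^2 + c*(-41*w - 6) - 7*w^2 - w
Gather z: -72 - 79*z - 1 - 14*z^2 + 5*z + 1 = -14*z^2 - 74*z - 72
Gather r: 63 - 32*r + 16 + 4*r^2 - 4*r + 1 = 4*r^2 - 36*r + 80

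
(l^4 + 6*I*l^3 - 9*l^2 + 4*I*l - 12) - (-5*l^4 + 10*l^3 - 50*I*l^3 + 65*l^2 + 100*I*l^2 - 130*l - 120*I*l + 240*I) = 6*l^4 - 10*l^3 + 56*I*l^3 - 74*l^2 - 100*I*l^2 + 130*l + 124*I*l - 12 - 240*I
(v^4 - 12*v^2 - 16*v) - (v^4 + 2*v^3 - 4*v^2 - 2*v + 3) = -2*v^3 - 8*v^2 - 14*v - 3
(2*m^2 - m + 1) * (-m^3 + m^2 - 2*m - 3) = -2*m^5 + 3*m^4 - 6*m^3 - 3*m^2 + m - 3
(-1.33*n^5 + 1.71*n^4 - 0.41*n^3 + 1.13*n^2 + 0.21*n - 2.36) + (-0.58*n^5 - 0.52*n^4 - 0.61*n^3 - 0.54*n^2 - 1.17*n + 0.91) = -1.91*n^5 + 1.19*n^4 - 1.02*n^3 + 0.59*n^2 - 0.96*n - 1.45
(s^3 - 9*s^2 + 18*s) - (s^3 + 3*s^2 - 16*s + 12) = -12*s^2 + 34*s - 12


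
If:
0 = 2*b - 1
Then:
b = 1/2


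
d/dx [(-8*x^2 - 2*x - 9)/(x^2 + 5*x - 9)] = (-38*x^2 + 162*x + 63)/(x^4 + 10*x^3 + 7*x^2 - 90*x + 81)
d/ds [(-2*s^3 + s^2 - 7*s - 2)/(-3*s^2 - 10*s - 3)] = (6*s^4 + 40*s^3 - 13*s^2 - 18*s + 1)/(9*s^4 + 60*s^3 + 118*s^2 + 60*s + 9)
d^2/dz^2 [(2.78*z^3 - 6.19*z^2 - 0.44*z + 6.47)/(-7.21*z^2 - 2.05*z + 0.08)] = (2.27373675443232e-13*z^5 + 4.54747350886464e-13*z^4 - 163.80949*z^3 - 1993.86489*z^2 - 572.36301*z - 61.62059)/(374.805361*z^6 + 319.702215*z^5 + 78.423891*z^4 + 1.520485*z^3 - 0.870168*z^2 + 0.03936*z - 0.000512)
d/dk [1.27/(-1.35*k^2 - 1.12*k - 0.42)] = (3.429*k + 1.4224)/(1.35*k^2 + 1.12*k + 0.42)^2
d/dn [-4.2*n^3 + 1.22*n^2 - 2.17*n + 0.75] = -12.6*n^2 + 2.44*n - 2.17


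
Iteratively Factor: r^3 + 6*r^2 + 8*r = (r)*(r^2 + 6*r + 8) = r*(r + 4)*(r + 2)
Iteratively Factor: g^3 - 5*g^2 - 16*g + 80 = (g + 4)*(g^2 - 9*g + 20) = (g - 4)*(g + 4)*(g - 5)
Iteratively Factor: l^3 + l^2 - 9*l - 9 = (l + 3)*(l^2 - 2*l - 3) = (l + 1)*(l + 3)*(l - 3)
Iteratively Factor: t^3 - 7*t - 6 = (t + 1)*(t^2 - t - 6) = (t + 1)*(t + 2)*(t - 3)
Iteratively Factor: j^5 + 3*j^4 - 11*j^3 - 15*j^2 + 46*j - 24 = (j + 3)*(j^4 - 11*j^2 + 18*j - 8) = (j + 3)*(j + 4)*(j^3 - 4*j^2 + 5*j - 2) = (j - 2)*(j + 3)*(j + 4)*(j^2 - 2*j + 1) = (j - 2)*(j - 1)*(j + 3)*(j + 4)*(j - 1)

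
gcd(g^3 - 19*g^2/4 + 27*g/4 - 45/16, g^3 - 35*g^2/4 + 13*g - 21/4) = g - 3/4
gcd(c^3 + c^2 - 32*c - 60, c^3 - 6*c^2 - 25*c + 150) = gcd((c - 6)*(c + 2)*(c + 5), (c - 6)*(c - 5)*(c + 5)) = c^2 - c - 30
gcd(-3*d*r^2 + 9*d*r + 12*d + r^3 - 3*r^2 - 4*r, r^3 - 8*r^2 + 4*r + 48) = r - 4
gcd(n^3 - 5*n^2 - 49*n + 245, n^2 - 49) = n^2 - 49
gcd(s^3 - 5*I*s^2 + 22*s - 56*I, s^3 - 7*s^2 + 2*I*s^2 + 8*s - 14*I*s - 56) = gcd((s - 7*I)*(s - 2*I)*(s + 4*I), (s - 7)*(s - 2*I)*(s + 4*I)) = s^2 + 2*I*s + 8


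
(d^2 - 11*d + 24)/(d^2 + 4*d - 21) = (d - 8)/(d + 7)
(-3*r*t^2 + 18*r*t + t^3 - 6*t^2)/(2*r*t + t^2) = (-3*r*t + 18*r + t^2 - 6*t)/(2*r + t)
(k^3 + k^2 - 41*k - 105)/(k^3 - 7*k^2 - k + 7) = (k^2 + 8*k + 15)/(k^2 - 1)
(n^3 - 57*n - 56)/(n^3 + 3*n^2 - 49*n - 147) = (n^2 - 7*n - 8)/(n^2 - 4*n - 21)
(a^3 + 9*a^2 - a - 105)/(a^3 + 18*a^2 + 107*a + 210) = (a - 3)/(a + 6)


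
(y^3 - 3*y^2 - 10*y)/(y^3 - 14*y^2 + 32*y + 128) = y*(y - 5)/(y^2 - 16*y + 64)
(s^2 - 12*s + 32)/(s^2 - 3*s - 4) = (s - 8)/(s + 1)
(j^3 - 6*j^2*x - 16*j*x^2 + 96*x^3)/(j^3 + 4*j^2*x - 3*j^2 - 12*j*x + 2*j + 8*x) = (j^2 - 10*j*x + 24*x^2)/(j^2 - 3*j + 2)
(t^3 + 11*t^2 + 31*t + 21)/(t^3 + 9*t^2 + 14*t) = (t^2 + 4*t + 3)/(t*(t + 2))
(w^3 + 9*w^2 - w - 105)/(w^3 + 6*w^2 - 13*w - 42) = (w + 5)/(w + 2)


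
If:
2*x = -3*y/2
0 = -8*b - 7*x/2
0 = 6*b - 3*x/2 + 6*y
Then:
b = 0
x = 0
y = 0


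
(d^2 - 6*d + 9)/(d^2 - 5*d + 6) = (d - 3)/(d - 2)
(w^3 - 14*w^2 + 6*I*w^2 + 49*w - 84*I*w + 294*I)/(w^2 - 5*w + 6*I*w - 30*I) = (w^2 - 14*w + 49)/(w - 5)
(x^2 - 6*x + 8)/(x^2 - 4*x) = (x - 2)/x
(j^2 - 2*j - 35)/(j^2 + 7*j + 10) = (j - 7)/(j + 2)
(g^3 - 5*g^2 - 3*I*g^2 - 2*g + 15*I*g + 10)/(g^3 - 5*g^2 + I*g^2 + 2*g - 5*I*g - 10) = (g - 2*I)/(g + 2*I)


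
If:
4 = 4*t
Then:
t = 1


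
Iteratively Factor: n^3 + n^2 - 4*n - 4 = (n + 2)*(n^2 - n - 2) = (n + 1)*(n + 2)*(n - 2)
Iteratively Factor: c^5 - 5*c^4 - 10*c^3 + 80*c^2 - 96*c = (c + 4)*(c^4 - 9*c^3 + 26*c^2 - 24*c) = c*(c + 4)*(c^3 - 9*c^2 + 26*c - 24) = c*(c - 2)*(c + 4)*(c^2 - 7*c + 12) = c*(c - 3)*(c - 2)*(c + 4)*(c - 4)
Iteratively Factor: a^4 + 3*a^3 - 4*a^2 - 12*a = (a)*(a^3 + 3*a^2 - 4*a - 12) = a*(a + 3)*(a^2 - 4) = a*(a + 2)*(a + 3)*(a - 2)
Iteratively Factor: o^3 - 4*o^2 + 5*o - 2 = (o - 2)*(o^2 - 2*o + 1) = (o - 2)*(o - 1)*(o - 1)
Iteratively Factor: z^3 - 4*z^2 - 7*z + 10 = (z - 5)*(z^2 + z - 2) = (z - 5)*(z + 2)*(z - 1)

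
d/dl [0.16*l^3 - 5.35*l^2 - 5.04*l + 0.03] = 0.48*l^2 - 10.7*l - 5.04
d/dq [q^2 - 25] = 2*q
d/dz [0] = 0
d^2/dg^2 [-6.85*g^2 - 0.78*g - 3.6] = -13.7000000000000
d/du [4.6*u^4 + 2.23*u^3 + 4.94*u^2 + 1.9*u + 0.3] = 18.4*u^3 + 6.69*u^2 + 9.88*u + 1.9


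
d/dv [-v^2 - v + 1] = -2*v - 1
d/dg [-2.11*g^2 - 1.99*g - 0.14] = -4.22*g - 1.99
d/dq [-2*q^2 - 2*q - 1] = -4*q - 2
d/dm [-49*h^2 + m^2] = 2*m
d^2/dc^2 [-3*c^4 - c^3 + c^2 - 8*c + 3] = -36*c^2 - 6*c + 2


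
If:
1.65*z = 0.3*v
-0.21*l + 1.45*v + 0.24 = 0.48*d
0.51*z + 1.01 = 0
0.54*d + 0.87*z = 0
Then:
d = 3.19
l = -81.36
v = -10.89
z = -1.98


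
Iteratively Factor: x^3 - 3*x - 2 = (x + 1)*(x^2 - x - 2) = (x + 1)^2*(x - 2)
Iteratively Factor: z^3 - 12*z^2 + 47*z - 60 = (z - 3)*(z^2 - 9*z + 20) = (z - 4)*(z - 3)*(z - 5)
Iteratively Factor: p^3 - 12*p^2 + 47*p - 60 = (p - 3)*(p^2 - 9*p + 20) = (p - 5)*(p - 3)*(p - 4)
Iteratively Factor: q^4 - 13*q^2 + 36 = (q + 3)*(q^3 - 3*q^2 - 4*q + 12) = (q + 2)*(q + 3)*(q^2 - 5*q + 6) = (q - 2)*(q + 2)*(q + 3)*(q - 3)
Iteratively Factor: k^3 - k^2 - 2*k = (k + 1)*(k^2 - 2*k) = (k - 2)*(k + 1)*(k)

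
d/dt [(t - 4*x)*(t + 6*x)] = 2*t + 2*x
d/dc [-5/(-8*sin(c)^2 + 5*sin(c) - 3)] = 5*(5 - 16*sin(c))*cos(c)/(8*sin(c)^2 - 5*sin(c) + 3)^2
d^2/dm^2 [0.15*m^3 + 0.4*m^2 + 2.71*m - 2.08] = 0.9*m + 0.8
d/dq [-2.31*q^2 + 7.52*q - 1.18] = 7.52 - 4.62*q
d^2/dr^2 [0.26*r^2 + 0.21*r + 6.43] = 0.520000000000000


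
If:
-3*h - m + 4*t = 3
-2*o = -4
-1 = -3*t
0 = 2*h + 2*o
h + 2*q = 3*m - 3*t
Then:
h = -2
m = 13/3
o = 2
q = 7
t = 1/3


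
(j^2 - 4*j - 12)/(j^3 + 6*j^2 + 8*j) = (j - 6)/(j*(j + 4))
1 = 1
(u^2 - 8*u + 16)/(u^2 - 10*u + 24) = (u - 4)/(u - 6)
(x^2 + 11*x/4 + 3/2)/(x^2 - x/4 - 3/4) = (x + 2)/(x - 1)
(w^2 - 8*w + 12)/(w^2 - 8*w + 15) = (w^2 - 8*w + 12)/(w^2 - 8*w + 15)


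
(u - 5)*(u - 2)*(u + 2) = u^3 - 5*u^2 - 4*u + 20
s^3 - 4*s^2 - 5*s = s*(s - 5)*(s + 1)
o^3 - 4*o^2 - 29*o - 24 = (o - 8)*(o + 1)*(o + 3)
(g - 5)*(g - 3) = g^2 - 8*g + 15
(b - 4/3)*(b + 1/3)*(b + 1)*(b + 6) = b^4 + 6*b^3 - 13*b^2/9 - 82*b/9 - 8/3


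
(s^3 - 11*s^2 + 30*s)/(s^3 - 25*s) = (s - 6)/(s + 5)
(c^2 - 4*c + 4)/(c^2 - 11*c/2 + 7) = 2*(c - 2)/(2*c - 7)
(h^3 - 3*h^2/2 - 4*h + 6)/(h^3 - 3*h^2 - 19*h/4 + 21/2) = 2*(h - 2)/(2*h - 7)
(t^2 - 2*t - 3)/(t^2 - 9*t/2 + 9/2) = 2*(t + 1)/(2*t - 3)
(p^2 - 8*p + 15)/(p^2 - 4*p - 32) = (-p^2 + 8*p - 15)/(-p^2 + 4*p + 32)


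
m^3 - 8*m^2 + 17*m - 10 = (m - 5)*(m - 2)*(m - 1)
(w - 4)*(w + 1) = w^2 - 3*w - 4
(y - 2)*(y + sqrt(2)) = y^2 - 2*y + sqrt(2)*y - 2*sqrt(2)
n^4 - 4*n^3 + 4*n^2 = n^2*(n - 2)^2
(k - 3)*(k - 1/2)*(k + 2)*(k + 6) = k^4 + 9*k^3/2 - 29*k^2/2 - 30*k + 18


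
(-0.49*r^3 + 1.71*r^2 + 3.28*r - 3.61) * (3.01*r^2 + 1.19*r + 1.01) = -1.4749*r^5 + 4.564*r^4 + 11.4128*r^3 - 5.2358*r^2 - 0.9831*r - 3.6461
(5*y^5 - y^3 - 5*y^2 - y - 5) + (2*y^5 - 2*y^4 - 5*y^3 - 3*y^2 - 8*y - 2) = 7*y^5 - 2*y^4 - 6*y^3 - 8*y^2 - 9*y - 7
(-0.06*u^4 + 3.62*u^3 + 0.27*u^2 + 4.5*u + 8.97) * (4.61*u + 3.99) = -0.2766*u^5 + 16.4488*u^4 + 15.6885*u^3 + 21.8223*u^2 + 59.3067*u + 35.7903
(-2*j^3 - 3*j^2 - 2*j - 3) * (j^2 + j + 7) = -2*j^5 - 5*j^4 - 19*j^3 - 26*j^2 - 17*j - 21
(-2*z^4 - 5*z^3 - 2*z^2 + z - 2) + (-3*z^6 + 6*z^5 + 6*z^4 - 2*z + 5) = -3*z^6 + 6*z^5 + 4*z^4 - 5*z^3 - 2*z^2 - z + 3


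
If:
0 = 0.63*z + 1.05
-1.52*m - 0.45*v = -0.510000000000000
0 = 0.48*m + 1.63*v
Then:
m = 0.37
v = -0.11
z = -1.67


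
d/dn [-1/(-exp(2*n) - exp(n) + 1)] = (-2*exp(n) - 1)*exp(n)/(exp(2*n) + exp(n) - 1)^2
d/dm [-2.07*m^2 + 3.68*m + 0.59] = 3.68 - 4.14*m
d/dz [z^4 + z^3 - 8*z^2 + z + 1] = 4*z^3 + 3*z^2 - 16*z + 1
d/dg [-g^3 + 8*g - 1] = 8 - 3*g^2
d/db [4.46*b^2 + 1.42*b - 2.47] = 8.92*b + 1.42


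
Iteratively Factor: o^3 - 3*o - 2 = (o - 2)*(o^2 + 2*o + 1) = (o - 2)*(o + 1)*(o + 1)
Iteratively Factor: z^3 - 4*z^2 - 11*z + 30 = (z + 3)*(z^2 - 7*z + 10) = (z - 2)*(z + 3)*(z - 5)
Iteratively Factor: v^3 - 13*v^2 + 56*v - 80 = (v - 5)*(v^2 - 8*v + 16) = (v - 5)*(v - 4)*(v - 4)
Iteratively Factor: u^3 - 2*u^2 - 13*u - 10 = (u + 1)*(u^2 - 3*u - 10) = (u - 5)*(u + 1)*(u + 2)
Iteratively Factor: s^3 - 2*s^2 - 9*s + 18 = (s - 3)*(s^2 + s - 6) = (s - 3)*(s + 3)*(s - 2)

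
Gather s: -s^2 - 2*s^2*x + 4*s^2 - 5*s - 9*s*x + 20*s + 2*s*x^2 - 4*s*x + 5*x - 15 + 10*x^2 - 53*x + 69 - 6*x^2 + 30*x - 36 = s^2*(3 - 2*x) + s*(2*x^2 - 13*x + 15) + 4*x^2 - 18*x + 18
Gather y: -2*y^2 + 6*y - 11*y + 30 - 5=-2*y^2 - 5*y + 25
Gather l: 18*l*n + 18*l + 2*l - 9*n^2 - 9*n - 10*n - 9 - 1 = l*(18*n + 20) - 9*n^2 - 19*n - 10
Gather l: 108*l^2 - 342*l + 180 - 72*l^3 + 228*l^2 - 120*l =-72*l^3 + 336*l^2 - 462*l + 180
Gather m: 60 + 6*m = 6*m + 60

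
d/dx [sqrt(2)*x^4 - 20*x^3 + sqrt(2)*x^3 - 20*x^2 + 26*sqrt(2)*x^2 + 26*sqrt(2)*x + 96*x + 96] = 4*sqrt(2)*x^3 - 60*x^2 + 3*sqrt(2)*x^2 - 40*x + 52*sqrt(2)*x + 26*sqrt(2) + 96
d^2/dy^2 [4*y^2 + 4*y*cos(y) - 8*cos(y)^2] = -4*y*cos(y) - 32*sin(y)^2 - 8*sin(y) + 24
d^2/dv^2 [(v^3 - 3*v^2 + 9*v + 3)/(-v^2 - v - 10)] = 6*(-v^3 - 43*v^2 - 13*v + 139)/(v^6 + 3*v^5 + 33*v^4 + 61*v^3 + 330*v^2 + 300*v + 1000)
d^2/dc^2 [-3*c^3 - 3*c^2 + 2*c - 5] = -18*c - 6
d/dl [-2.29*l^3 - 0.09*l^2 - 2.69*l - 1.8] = -6.87*l^2 - 0.18*l - 2.69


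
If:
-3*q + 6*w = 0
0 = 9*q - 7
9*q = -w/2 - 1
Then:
No Solution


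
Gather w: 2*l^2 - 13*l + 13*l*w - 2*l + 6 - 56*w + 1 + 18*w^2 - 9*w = 2*l^2 - 15*l + 18*w^2 + w*(13*l - 65) + 7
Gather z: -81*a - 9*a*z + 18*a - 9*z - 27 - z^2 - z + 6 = -63*a - z^2 + z*(-9*a - 10) - 21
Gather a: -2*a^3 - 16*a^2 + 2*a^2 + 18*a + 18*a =-2*a^3 - 14*a^2 + 36*a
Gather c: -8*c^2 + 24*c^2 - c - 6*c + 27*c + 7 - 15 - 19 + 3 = 16*c^2 + 20*c - 24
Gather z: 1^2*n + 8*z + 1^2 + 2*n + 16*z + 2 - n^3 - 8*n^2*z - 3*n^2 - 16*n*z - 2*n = -n^3 - 3*n^2 + n + z*(-8*n^2 - 16*n + 24) + 3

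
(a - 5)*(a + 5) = a^2 - 25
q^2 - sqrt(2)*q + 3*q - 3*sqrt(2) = (q + 3)*(q - sqrt(2))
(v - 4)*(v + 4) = v^2 - 16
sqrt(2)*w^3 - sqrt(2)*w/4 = w*(w - 1/2)*(sqrt(2)*w + sqrt(2)/2)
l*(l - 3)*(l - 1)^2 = l^4 - 5*l^3 + 7*l^2 - 3*l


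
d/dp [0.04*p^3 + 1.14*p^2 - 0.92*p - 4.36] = 0.12*p^2 + 2.28*p - 0.92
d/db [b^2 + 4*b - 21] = 2*b + 4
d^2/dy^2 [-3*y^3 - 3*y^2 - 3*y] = -18*y - 6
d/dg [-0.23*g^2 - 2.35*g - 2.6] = -0.46*g - 2.35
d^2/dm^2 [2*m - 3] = 0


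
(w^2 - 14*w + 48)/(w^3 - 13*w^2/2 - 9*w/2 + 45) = 2*(w - 8)/(2*w^2 - w - 15)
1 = 1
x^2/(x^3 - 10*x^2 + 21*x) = x/(x^2 - 10*x + 21)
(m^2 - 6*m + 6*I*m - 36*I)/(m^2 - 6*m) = (m + 6*I)/m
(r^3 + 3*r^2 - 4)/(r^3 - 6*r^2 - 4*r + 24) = (r^2 + r - 2)/(r^2 - 8*r + 12)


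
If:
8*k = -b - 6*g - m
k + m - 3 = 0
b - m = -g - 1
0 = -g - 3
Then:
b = 10/3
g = -3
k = 5/3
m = 4/3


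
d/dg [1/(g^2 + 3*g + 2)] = (-2*g - 3)/(g^2 + 3*g + 2)^2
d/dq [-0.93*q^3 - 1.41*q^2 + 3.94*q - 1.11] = -2.79*q^2 - 2.82*q + 3.94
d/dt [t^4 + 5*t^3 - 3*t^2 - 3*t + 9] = 4*t^3 + 15*t^2 - 6*t - 3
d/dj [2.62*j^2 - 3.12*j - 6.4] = 5.24*j - 3.12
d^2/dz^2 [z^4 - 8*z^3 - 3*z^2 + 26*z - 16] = 12*z^2 - 48*z - 6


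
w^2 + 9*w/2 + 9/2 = (w + 3/2)*(w + 3)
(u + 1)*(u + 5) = u^2 + 6*u + 5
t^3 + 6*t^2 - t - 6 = (t - 1)*(t + 1)*(t + 6)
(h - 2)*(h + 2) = h^2 - 4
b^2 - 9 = (b - 3)*(b + 3)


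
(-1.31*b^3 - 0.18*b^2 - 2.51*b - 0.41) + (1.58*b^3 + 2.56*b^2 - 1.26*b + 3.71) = 0.27*b^3 + 2.38*b^2 - 3.77*b + 3.3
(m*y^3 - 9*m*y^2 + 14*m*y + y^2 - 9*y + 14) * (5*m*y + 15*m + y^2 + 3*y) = 5*m^2*y^4 - 30*m^2*y^3 - 65*m^2*y^2 + 210*m^2*y + m*y^5 - 6*m*y^4 - 8*m*y^3 + 12*m*y^2 - 65*m*y + 210*m + y^4 - 6*y^3 - 13*y^2 + 42*y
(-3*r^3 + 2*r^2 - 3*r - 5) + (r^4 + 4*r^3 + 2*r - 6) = r^4 + r^3 + 2*r^2 - r - 11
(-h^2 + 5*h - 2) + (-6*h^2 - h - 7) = -7*h^2 + 4*h - 9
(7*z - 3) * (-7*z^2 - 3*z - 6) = -49*z^3 - 33*z + 18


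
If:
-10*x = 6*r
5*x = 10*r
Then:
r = 0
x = 0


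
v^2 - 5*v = v*(v - 5)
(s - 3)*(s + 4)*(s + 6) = s^3 + 7*s^2 - 6*s - 72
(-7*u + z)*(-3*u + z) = 21*u^2 - 10*u*z + z^2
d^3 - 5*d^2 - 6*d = d*(d - 6)*(d + 1)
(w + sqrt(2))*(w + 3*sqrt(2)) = w^2 + 4*sqrt(2)*w + 6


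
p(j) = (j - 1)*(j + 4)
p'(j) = 2*j + 3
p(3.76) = 21.42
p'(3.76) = 10.52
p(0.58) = -1.92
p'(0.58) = 4.16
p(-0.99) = -5.99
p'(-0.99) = 1.02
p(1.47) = 2.57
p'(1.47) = 5.94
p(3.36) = 17.37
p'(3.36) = 9.72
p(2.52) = 9.91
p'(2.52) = 8.04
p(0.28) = -3.08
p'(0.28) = 3.56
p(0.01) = -3.97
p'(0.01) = 3.02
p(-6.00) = 14.00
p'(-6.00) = -9.00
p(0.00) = -4.00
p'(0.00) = 3.00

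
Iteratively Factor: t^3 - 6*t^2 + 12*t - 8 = (t - 2)*(t^2 - 4*t + 4) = (t - 2)^2*(t - 2)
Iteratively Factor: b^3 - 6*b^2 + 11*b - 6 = (b - 3)*(b^2 - 3*b + 2) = (b - 3)*(b - 2)*(b - 1)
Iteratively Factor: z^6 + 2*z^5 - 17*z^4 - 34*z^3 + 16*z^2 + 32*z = (z + 4)*(z^5 - 2*z^4 - 9*z^3 + 2*z^2 + 8*z) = (z + 2)*(z + 4)*(z^4 - 4*z^3 - z^2 + 4*z) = z*(z + 2)*(z + 4)*(z^3 - 4*z^2 - z + 4) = z*(z + 1)*(z + 2)*(z + 4)*(z^2 - 5*z + 4) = z*(z - 1)*(z + 1)*(z + 2)*(z + 4)*(z - 4)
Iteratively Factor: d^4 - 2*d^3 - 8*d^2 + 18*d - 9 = (d - 3)*(d^3 + d^2 - 5*d + 3) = (d - 3)*(d - 1)*(d^2 + 2*d - 3) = (d - 3)*(d - 1)^2*(d + 3)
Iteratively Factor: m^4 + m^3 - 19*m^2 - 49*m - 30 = (m + 1)*(m^3 - 19*m - 30) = (m + 1)*(m + 2)*(m^2 - 2*m - 15) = (m + 1)*(m + 2)*(m + 3)*(m - 5)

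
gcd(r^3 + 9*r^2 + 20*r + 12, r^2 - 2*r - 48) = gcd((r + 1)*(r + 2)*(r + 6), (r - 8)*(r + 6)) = r + 6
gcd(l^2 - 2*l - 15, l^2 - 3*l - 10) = l - 5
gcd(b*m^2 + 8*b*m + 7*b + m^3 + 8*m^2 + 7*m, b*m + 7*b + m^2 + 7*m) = b*m + 7*b + m^2 + 7*m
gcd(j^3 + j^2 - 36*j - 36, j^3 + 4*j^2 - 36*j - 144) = j^2 - 36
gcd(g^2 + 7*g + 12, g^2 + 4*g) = g + 4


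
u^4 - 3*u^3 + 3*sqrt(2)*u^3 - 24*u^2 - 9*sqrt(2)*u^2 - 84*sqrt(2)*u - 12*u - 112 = (u - 7)*(u + 4)*(u + sqrt(2))*(u + 2*sqrt(2))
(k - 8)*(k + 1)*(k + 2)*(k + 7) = k^4 + 2*k^3 - 57*k^2 - 170*k - 112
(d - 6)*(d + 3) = d^2 - 3*d - 18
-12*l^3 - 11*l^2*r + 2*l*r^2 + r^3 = (-3*l + r)*(l + r)*(4*l + r)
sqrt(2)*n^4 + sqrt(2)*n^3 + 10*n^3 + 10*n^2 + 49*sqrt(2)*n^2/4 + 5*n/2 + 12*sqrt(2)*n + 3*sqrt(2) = (n + 1/2)*(n + 2*sqrt(2))*(n + 3*sqrt(2))*(sqrt(2)*n + sqrt(2)/2)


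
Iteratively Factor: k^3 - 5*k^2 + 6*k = (k)*(k^2 - 5*k + 6) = k*(k - 3)*(k - 2)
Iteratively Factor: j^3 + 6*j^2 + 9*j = (j)*(j^2 + 6*j + 9) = j*(j + 3)*(j + 3)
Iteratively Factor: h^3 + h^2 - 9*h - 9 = (h + 1)*(h^2 - 9) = (h - 3)*(h + 1)*(h + 3)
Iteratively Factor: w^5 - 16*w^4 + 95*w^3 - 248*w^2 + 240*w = (w - 4)*(w^4 - 12*w^3 + 47*w^2 - 60*w) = (w - 5)*(w - 4)*(w^3 - 7*w^2 + 12*w) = w*(w - 5)*(w - 4)*(w^2 - 7*w + 12) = w*(w - 5)*(w - 4)*(w - 3)*(w - 4)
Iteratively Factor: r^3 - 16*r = (r)*(r^2 - 16) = r*(r - 4)*(r + 4)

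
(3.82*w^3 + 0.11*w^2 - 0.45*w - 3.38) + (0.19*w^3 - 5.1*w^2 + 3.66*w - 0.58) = 4.01*w^3 - 4.99*w^2 + 3.21*w - 3.96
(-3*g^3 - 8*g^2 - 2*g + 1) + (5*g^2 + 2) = -3*g^3 - 3*g^2 - 2*g + 3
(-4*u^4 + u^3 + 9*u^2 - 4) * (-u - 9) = 4*u^5 + 35*u^4 - 18*u^3 - 81*u^2 + 4*u + 36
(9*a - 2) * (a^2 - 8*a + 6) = 9*a^3 - 74*a^2 + 70*a - 12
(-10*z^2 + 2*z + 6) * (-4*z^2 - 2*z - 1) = 40*z^4 + 12*z^3 - 18*z^2 - 14*z - 6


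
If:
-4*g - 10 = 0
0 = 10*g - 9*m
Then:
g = -5/2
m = -25/9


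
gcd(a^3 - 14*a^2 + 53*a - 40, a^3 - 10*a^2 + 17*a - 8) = a^2 - 9*a + 8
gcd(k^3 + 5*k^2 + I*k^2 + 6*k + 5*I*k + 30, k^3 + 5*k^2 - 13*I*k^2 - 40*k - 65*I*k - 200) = k + 5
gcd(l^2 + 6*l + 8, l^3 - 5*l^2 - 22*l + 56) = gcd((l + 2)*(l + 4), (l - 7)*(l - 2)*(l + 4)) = l + 4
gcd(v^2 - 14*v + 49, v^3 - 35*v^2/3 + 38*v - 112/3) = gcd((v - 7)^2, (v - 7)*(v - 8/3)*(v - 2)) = v - 7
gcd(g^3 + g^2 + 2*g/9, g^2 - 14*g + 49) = 1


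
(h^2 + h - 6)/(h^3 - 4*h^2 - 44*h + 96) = (h + 3)/(h^2 - 2*h - 48)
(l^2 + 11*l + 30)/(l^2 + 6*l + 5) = (l + 6)/(l + 1)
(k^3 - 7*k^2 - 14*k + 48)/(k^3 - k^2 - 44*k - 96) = (k - 2)/(k + 4)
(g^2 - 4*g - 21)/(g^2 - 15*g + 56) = (g + 3)/(g - 8)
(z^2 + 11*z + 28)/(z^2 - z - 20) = (z + 7)/(z - 5)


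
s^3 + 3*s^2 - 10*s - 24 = (s - 3)*(s + 2)*(s + 4)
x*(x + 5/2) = x^2 + 5*x/2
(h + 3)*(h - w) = h^2 - h*w + 3*h - 3*w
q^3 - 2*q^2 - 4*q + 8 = (q - 2)^2*(q + 2)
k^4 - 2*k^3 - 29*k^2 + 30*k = k*(k - 6)*(k - 1)*(k + 5)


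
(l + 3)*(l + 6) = l^2 + 9*l + 18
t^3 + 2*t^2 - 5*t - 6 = (t - 2)*(t + 1)*(t + 3)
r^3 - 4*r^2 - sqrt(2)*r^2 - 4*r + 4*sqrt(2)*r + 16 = (r - 4)*(r - 2*sqrt(2))*(r + sqrt(2))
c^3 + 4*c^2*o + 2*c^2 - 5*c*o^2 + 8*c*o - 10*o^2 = (c + 2)*(c - o)*(c + 5*o)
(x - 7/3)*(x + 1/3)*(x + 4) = x^3 + 2*x^2 - 79*x/9 - 28/9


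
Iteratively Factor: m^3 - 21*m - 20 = (m + 1)*(m^2 - m - 20) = (m + 1)*(m + 4)*(m - 5)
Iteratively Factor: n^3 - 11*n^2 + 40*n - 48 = (n - 4)*(n^2 - 7*n + 12) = (n - 4)^2*(n - 3)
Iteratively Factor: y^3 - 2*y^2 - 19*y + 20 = (y + 4)*(y^2 - 6*y + 5) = (y - 5)*(y + 4)*(y - 1)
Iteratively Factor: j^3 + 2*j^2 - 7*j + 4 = (j + 4)*(j^2 - 2*j + 1) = (j - 1)*(j + 4)*(j - 1)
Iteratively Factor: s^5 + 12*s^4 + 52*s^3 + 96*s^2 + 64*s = (s + 2)*(s^4 + 10*s^3 + 32*s^2 + 32*s) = (s + 2)*(s + 4)*(s^3 + 6*s^2 + 8*s) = s*(s + 2)*(s + 4)*(s^2 + 6*s + 8) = s*(s + 2)*(s + 4)^2*(s + 2)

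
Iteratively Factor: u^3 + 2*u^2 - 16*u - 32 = (u + 4)*(u^2 - 2*u - 8) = (u + 2)*(u + 4)*(u - 4)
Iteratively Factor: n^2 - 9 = (n + 3)*(n - 3)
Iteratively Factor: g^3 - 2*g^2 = (g - 2)*(g^2) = g*(g - 2)*(g)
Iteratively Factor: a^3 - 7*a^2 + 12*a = (a - 3)*(a^2 - 4*a) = (a - 4)*(a - 3)*(a)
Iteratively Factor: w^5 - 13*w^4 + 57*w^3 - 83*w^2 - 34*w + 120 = (w - 4)*(w^4 - 9*w^3 + 21*w^2 + w - 30) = (w - 4)*(w - 2)*(w^3 - 7*w^2 + 7*w + 15) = (w - 4)*(w - 3)*(w - 2)*(w^2 - 4*w - 5) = (w - 4)*(w - 3)*(w - 2)*(w + 1)*(w - 5)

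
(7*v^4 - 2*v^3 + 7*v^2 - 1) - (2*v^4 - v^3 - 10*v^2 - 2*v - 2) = 5*v^4 - v^3 + 17*v^2 + 2*v + 1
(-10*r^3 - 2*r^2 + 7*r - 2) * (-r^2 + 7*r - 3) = 10*r^5 - 68*r^4 + 9*r^3 + 57*r^2 - 35*r + 6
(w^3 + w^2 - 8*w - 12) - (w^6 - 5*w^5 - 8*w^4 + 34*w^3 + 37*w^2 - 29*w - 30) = -w^6 + 5*w^5 + 8*w^4 - 33*w^3 - 36*w^2 + 21*w + 18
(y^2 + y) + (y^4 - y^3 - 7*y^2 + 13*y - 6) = y^4 - y^3 - 6*y^2 + 14*y - 6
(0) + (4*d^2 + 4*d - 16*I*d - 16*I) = 4*d^2 + 4*d - 16*I*d - 16*I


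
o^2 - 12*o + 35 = (o - 7)*(o - 5)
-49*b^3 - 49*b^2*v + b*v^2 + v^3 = (-7*b + v)*(b + v)*(7*b + v)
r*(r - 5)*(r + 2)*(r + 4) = r^4 + r^3 - 22*r^2 - 40*r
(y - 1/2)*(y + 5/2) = y^2 + 2*y - 5/4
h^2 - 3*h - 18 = (h - 6)*(h + 3)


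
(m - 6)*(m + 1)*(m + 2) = m^3 - 3*m^2 - 16*m - 12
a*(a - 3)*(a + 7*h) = a^3 + 7*a^2*h - 3*a^2 - 21*a*h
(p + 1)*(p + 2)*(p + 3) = p^3 + 6*p^2 + 11*p + 6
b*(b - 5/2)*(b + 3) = b^3 + b^2/2 - 15*b/2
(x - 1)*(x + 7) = x^2 + 6*x - 7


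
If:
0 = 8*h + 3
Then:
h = -3/8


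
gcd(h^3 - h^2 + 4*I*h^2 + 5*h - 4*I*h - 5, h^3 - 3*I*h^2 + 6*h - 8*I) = h - I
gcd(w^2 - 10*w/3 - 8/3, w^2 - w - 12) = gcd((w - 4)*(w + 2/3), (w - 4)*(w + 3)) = w - 4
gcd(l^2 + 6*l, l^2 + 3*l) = l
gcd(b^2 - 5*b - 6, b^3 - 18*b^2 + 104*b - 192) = b - 6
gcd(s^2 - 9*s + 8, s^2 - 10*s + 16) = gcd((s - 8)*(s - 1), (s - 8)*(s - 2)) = s - 8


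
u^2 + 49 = (u - 7*I)*(u + 7*I)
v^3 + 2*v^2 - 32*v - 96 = (v - 6)*(v + 4)^2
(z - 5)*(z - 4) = z^2 - 9*z + 20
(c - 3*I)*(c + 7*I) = c^2 + 4*I*c + 21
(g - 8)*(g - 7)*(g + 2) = g^3 - 13*g^2 + 26*g + 112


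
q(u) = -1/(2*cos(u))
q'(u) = -sin(u)/(2*cos(u)^2)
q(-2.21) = 0.84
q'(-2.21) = 1.13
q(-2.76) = 0.54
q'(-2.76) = 0.22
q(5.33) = -0.86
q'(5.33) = 1.22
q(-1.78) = 2.41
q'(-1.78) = 11.34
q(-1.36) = -2.39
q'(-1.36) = 11.17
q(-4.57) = 3.52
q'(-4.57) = -24.58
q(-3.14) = 0.50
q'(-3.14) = 0.00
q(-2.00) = 1.20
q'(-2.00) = 2.63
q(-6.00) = -0.52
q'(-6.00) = -0.15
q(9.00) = 0.55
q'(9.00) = -0.25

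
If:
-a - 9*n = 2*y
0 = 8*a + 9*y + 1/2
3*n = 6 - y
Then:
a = -325/34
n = -83/102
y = 287/34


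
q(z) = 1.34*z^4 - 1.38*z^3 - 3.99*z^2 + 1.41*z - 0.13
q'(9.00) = 3501.69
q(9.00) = 7475.09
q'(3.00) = 84.93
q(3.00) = 39.47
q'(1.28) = -4.35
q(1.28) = -4.16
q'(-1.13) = -2.59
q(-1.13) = -2.64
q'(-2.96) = -150.25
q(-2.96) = 99.39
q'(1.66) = 1.27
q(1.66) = -4.92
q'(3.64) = 176.01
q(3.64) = 120.82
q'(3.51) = 154.18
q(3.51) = 99.38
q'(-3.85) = -335.11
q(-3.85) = 308.46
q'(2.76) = 60.54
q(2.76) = 22.11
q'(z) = 5.36*z^3 - 4.14*z^2 - 7.98*z + 1.41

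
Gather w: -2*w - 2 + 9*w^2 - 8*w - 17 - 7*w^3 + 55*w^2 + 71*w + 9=-7*w^3 + 64*w^2 + 61*w - 10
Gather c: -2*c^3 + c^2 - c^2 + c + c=-2*c^3 + 2*c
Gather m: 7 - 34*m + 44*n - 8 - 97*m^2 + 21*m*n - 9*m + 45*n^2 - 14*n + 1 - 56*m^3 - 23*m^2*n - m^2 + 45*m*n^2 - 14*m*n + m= -56*m^3 + m^2*(-23*n - 98) + m*(45*n^2 + 7*n - 42) + 45*n^2 + 30*n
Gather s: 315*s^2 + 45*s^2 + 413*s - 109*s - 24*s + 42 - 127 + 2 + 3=360*s^2 + 280*s - 80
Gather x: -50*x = -50*x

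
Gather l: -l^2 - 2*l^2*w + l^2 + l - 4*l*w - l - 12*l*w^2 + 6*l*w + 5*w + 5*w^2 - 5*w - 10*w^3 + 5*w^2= -2*l^2*w + l*(-12*w^2 + 2*w) - 10*w^3 + 10*w^2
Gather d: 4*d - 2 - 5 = 4*d - 7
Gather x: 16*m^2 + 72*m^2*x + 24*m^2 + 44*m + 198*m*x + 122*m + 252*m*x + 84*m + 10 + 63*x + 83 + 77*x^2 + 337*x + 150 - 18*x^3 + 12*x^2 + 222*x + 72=40*m^2 + 250*m - 18*x^3 + 89*x^2 + x*(72*m^2 + 450*m + 622) + 315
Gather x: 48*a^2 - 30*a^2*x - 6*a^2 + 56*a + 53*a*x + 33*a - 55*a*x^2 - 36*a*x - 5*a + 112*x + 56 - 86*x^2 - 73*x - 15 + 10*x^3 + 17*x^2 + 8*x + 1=42*a^2 + 84*a + 10*x^3 + x^2*(-55*a - 69) + x*(-30*a^2 + 17*a + 47) + 42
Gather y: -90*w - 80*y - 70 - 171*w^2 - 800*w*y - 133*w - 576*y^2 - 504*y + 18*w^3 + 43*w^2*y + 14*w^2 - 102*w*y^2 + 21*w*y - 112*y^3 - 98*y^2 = 18*w^3 - 157*w^2 - 223*w - 112*y^3 + y^2*(-102*w - 674) + y*(43*w^2 - 779*w - 584) - 70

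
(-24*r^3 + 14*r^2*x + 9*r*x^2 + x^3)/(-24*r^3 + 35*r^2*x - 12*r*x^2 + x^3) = (24*r^2 + 10*r*x + x^2)/(24*r^2 - 11*r*x + x^2)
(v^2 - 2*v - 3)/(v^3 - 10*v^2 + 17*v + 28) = (v - 3)/(v^2 - 11*v + 28)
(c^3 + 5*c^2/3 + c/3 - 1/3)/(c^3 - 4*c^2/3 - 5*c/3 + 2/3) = (c + 1)/(c - 2)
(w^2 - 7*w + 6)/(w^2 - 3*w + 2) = (w - 6)/(w - 2)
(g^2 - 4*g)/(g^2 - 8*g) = (g - 4)/(g - 8)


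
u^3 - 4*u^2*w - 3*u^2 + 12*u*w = u*(u - 3)*(u - 4*w)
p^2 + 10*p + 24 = (p + 4)*(p + 6)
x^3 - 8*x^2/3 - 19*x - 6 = (x - 6)*(x + 1/3)*(x + 3)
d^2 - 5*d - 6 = (d - 6)*(d + 1)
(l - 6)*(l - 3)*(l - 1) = l^3 - 10*l^2 + 27*l - 18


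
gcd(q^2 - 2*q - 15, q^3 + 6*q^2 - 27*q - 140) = q - 5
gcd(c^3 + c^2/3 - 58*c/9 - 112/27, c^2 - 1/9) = 1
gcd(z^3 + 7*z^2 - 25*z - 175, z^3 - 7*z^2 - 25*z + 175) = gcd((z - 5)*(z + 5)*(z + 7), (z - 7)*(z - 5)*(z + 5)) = z^2 - 25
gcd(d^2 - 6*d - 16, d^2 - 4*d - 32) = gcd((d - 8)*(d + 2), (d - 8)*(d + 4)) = d - 8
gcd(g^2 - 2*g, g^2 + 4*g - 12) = g - 2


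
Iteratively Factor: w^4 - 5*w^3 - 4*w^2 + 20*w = (w - 5)*(w^3 - 4*w) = w*(w - 5)*(w^2 - 4) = w*(w - 5)*(w - 2)*(w + 2)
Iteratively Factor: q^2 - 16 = (q + 4)*(q - 4)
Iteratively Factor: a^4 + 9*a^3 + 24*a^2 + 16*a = (a + 4)*(a^3 + 5*a^2 + 4*a) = (a + 1)*(a + 4)*(a^2 + 4*a) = a*(a + 1)*(a + 4)*(a + 4)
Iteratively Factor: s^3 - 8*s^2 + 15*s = (s - 3)*(s^2 - 5*s) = s*(s - 3)*(s - 5)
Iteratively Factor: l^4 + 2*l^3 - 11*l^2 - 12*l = (l + 1)*(l^3 + l^2 - 12*l) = (l - 3)*(l + 1)*(l^2 + 4*l) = l*(l - 3)*(l + 1)*(l + 4)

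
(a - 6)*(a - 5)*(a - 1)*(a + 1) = a^4 - 11*a^3 + 29*a^2 + 11*a - 30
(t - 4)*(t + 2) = t^2 - 2*t - 8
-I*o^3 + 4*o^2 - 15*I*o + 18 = (o - 3*I)*(o + 6*I)*(-I*o + 1)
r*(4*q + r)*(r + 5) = 4*q*r^2 + 20*q*r + r^3 + 5*r^2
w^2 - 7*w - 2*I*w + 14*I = (w - 7)*(w - 2*I)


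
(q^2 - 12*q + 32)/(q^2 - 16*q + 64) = (q - 4)/(q - 8)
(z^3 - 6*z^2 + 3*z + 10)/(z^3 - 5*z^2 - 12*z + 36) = (z^2 - 4*z - 5)/(z^2 - 3*z - 18)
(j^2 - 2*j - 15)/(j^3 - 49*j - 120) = (j - 5)/(j^2 - 3*j - 40)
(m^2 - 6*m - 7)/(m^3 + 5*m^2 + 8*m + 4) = (m - 7)/(m^2 + 4*m + 4)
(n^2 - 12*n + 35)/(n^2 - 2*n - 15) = (n - 7)/(n + 3)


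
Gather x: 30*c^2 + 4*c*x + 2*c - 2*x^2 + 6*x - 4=30*c^2 + 2*c - 2*x^2 + x*(4*c + 6) - 4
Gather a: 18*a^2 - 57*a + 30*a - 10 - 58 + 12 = 18*a^2 - 27*a - 56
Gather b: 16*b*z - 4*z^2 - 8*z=16*b*z - 4*z^2 - 8*z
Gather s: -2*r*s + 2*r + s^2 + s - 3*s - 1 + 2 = 2*r + s^2 + s*(-2*r - 2) + 1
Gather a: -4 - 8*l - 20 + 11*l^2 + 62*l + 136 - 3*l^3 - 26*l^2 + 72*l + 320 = -3*l^3 - 15*l^2 + 126*l + 432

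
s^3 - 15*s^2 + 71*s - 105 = (s - 7)*(s - 5)*(s - 3)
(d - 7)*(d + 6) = d^2 - d - 42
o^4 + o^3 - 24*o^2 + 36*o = o*(o - 3)*(o - 2)*(o + 6)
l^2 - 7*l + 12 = (l - 4)*(l - 3)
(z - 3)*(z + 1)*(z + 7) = z^3 + 5*z^2 - 17*z - 21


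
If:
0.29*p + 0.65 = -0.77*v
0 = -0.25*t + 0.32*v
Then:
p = -2.6551724137931*v - 2.24137931034483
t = 1.28*v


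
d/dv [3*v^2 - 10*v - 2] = 6*v - 10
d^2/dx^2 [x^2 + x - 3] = 2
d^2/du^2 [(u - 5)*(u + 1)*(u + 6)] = 6*u + 4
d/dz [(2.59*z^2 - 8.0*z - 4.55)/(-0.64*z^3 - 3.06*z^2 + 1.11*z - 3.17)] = (1.6576*z^4 - 10.24*z^3 - 30.3411*z^2 - 44.2666*z + 30.4105)/(0.4096*z^6 + 3.9168*z^5 + 7.9428*z^4 - 2.7356*z^3 + 20.6325*z^2 - 7.0374*z + 10.0489)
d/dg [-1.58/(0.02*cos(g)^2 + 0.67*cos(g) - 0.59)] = -(0.0632*cos(g) + 1.0586)*sin(g)/(0.02*cos(g)^2 + 0.67*cos(g) - 0.59)^2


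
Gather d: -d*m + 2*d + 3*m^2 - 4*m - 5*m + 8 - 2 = d*(2 - m) + 3*m^2 - 9*m + 6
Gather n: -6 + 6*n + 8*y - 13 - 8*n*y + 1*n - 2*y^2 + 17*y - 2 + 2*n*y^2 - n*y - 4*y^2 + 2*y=n*(2*y^2 - 9*y + 7) - 6*y^2 + 27*y - 21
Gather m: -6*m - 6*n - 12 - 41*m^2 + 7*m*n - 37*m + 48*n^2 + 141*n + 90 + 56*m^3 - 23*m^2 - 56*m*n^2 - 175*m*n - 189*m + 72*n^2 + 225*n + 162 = 56*m^3 - 64*m^2 + m*(-56*n^2 - 168*n - 232) + 120*n^2 + 360*n + 240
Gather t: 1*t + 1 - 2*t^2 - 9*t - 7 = -2*t^2 - 8*t - 6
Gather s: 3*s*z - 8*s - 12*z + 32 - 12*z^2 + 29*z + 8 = s*(3*z - 8) - 12*z^2 + 17*z + 40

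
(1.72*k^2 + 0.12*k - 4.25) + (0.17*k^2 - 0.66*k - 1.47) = 1.89*k^2 - 0.54*k - 5.72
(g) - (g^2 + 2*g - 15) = -g^2 - g + 15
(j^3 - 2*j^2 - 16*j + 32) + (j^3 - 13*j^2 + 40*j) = 2*j^3 - 15*j^2 + 24*j + 32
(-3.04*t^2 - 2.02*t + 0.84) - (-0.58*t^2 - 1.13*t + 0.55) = -2.46*t^2 - 0.89*t + 0.29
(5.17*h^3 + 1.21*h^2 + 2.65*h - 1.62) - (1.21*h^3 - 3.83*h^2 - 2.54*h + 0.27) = 3.96*h^3 + 5.04*h^2 + 5.19*h - 1.89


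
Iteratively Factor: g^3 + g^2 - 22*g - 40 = (g + 2)*(g^2 - g - 20) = (g - 5)*(g + 2)*(g + 4)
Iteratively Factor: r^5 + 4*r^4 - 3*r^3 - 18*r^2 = (r + 3)*(r^4 + r^3 - 6*r^2) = (r - 2)*(r + 3)*(r^3 + 3*r^2) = r*(r - 2)*(r + 3)*(r^2 + 3*r) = r^2*(r - 2)*(r + 3)*(r + 3)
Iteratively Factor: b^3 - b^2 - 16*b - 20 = (b + 2)*(b^2 - 3*b - 10) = (b + 2)^2*(b - 5)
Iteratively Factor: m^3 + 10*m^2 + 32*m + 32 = (m + 2)*(m^2 + 8*m + 16) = (m + 2)*(m + 4)*(m + 4)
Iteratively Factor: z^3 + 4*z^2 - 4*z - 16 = (z + 2)*(z^2 + 2*z - 8) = (z - 2)*(z + 2)*(z + 4)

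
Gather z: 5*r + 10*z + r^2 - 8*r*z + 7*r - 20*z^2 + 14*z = r^2 + 12*r - 20*z^2 + z*(24 - 8*r)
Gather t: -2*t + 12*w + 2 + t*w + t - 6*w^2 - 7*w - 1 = t*(w - 1) - 6*w^2 + 5*w + 1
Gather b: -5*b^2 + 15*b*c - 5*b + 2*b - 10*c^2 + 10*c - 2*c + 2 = -5*b^2 + b*(15*c - 3) - 10*c^2 + 8*c + 2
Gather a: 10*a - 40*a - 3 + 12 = 9 - 30*a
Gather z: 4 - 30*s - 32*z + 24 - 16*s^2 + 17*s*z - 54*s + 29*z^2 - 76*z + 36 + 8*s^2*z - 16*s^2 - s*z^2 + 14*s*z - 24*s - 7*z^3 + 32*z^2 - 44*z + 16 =-32*s^2 - 108*s - 7*z^3 + z^2*(61 - s) + z*(8*s^2 + 31*s - 152) + 80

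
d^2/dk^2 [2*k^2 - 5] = 4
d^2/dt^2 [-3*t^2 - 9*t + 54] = -6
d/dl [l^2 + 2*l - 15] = 2*l + 2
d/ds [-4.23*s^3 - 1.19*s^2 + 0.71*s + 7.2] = -12.69*s^2 - 2.38*s + 0.71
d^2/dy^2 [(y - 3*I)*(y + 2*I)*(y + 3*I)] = 6*y + 4*I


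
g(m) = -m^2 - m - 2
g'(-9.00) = 17.00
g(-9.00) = -74.00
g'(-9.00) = 17.00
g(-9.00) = -74.00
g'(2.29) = -5.58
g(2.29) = -9.53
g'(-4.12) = 7.24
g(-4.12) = -14.85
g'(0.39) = -1.78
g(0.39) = -2.54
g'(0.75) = -2.50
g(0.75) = -3.31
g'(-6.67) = 12.34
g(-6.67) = -39.82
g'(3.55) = -8.10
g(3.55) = -18.15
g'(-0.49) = -0.02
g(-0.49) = -1.75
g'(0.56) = -2.12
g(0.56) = -2.87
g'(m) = -2*m - 1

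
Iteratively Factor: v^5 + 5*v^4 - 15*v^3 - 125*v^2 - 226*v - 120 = (v + 2)*(v^4 + 3*v^3 - 21*v^2 - 83*v - 60) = (v - 5)*(v + 2)*(v^3 + 8*v^2 + 19*v + 12) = (v - 5)*(v + 2)*(v + 4)*(v^2 + 4*v + 3) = (v - 5)*(v + 2)*(v + 3)*(v + 4)*(v + 1)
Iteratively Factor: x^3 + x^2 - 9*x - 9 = (x - 3)*(x^2 + 4*x + 3) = (x - 3)*(x + 1)*(x + 3)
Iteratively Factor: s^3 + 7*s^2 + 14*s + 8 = (s + 1)*(s^2 + 6*s + 8) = (s + 1)*(s + 2)*(s + 4)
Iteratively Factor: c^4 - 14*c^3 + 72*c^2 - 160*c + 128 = (c - 4)*(c^3 - 10*c^2 + 32*c - 32) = (c - 4)*(c - 2)*(c^2 - 8*c + 16) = (c - 4)^2*(c - 2)*(c - 4)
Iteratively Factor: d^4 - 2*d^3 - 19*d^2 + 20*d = (d - 5)*(d^3 + 3*d^2 - 4*d) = (d - 5)*(d - 1)*(d^2 + 4*d) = d*(d - 5)*(d - 1)*(d + 4)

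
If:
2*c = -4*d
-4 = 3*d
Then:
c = 8/3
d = -4/3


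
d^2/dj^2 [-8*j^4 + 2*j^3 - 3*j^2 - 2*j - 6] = -96*j^2 + 12*j - 6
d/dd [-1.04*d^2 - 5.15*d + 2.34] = -2.08*d - 5.15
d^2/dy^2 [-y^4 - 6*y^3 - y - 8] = 12*y*(-y - 3)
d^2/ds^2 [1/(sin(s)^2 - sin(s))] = (-4 - 1/sin(s) + 4/sin(s)^2 - 2/sin(s)^3)/(sin(s) - 1)^2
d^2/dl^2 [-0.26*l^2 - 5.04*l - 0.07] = -0.520000000000000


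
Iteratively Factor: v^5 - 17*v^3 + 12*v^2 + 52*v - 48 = (v + 2)*(v^4 - 2*v^3 - 13*v^2 + 38*v - 24) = (v - 1)*(v + 2)*(v^3 - v^2 - 14*v + 24) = (v - 3)*(v - 1)*(v + 2)*(v^2 + 2*v - 8) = (v - 3)*(v - 2)*(v - 1)*(v + 2)*(v + 4)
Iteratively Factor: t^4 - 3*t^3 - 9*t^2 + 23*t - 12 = (t - 4)*(t^3 + t^2 - 5*t + 3) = (t - 4)*(t - 1)*(t^2 + 2*t - 3) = (t - 4)*(t - 1)^2*(t + 3)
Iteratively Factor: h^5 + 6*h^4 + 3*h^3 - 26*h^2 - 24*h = (h + 3)*(h^4 + 3*h^3 - 6*h^2 - 8*h) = (h + 1)*(h + 3)*(h^3 + 2*h^2 - 8*h) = (h + 1)*(h + 3)*(h + 4)*(h^2 - 2*h) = h*(h + 1)*(h + 3)*(h + 4)*(h - 2)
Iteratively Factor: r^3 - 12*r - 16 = (r + 2)*(r^2 - 2*r - 8) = (r - 4)*(r + 2)*(r + 2)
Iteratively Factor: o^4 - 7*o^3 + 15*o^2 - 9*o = (o)*(o^3 - 7*o^2 + 15*o - 9) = o*(o - 1)*(o^2 - 6*o + 9) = o*(o - 3)*(o - 1)*(o - 3)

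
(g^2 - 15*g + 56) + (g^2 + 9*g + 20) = 2*g^2 - 6*g + 76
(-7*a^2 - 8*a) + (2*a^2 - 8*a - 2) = -5*a^2 - 16*a - 2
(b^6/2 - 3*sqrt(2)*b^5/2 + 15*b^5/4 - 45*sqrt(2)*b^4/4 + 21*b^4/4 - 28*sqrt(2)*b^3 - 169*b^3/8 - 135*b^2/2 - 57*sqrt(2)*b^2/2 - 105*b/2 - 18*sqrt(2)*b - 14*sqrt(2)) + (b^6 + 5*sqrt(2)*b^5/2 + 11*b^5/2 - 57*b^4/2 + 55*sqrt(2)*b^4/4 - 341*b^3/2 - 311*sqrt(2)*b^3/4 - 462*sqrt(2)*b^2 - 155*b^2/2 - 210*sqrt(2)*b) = 3*b^6/2 + sqrt(2)*b^5 + 37*b^5/4 - 93*b^4/4 + 5*sqrt(2)*b^4/2 - 1533*b^3/8 - 423*sqrt(2)*b^3/4 - 981*sqrt(2)*b^2/2 - 145*b^2 - 228*sqrt(2)*b - 105*b/2 - 14*sqrt(2)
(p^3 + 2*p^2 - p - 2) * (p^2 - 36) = p^5 + 2*p^4 - 37*p^3 - 74*p^2 + 36*p + 72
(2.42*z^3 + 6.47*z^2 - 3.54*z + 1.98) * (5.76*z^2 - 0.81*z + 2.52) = 13.9392*z^5 + 35.307*z^4 - 19.5327*z^3 + 30.5766*z^2 - 10.5246*z + 4.9896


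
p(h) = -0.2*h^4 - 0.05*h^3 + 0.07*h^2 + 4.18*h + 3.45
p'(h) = -0.8*h^3 - 0.15*h^2 + 0.14*h + 4.18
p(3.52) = -13.85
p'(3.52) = -32.08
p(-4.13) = -67.28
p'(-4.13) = 57.40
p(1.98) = 8.54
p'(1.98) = -2.34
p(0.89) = 7.06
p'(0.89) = 3.62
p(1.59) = 8.79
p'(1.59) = 0.81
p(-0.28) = 2.28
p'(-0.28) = 4.15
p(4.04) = -35.10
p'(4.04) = -50.45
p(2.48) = 5.92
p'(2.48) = -8.60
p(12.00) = -4169.91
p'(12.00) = -1398.14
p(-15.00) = -9999.75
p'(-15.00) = 2668.33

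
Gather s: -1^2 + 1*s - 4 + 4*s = 5*s - 5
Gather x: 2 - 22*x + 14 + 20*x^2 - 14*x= 20*x^2 - 36*x + 16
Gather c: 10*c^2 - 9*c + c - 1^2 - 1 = 10*c^2 - 8*c - 2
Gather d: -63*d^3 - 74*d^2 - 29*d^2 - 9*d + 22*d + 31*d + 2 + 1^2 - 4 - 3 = -63*d^3 - 103*d^2 + 44*d - 4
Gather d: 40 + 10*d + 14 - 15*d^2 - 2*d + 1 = -15*d^2 + 8*d + 55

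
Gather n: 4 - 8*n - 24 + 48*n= 40*n - 20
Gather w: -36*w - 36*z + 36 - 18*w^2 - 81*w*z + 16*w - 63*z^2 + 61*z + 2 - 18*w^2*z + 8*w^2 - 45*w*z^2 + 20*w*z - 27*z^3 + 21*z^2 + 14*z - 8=w^2*(-18*z - 10) + w*(-45*z^2 - 61*z - 20) - 27*z^3 - 42*z^2 + 39*z + 30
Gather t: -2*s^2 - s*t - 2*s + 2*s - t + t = -2*s^2 - s*t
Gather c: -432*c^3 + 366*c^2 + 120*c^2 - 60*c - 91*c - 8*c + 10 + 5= -432*c^3 + 486*c^2 - 159*c + 15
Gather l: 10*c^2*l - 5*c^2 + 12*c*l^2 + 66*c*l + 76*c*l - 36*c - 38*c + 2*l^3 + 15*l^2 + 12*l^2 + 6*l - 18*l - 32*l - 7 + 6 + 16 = -5*c^2 - 74*c + 2*l^3 + l^2*(12*c + 27) + l*(10*c^2 + 142*c - 44) + 15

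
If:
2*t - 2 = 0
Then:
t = 1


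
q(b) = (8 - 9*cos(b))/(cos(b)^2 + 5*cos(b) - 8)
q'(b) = (8 - 9*cos(b))*(2*sin(b)*cos(b) + 5*sin(b))/(cos(b)^2 + 5*cos(b) - 8)^2 + 9*sin(b)/(cos(b)^2 + 5*cos(b) - 8)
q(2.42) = -1.32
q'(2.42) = -0.26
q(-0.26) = 0.31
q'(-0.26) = 1.28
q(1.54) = -0.98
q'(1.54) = -0.51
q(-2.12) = -1.23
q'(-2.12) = 0.34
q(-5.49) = -0.42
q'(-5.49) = -1.12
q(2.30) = -1.29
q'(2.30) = -0.29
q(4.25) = -1.20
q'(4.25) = 0.36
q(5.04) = -0.81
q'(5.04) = 0.67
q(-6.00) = 0.28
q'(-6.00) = -1.34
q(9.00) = -1.38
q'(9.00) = -0.16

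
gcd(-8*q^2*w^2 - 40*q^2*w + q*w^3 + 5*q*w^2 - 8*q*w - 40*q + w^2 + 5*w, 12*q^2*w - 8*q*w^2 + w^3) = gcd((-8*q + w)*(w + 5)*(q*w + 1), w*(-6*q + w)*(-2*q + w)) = 1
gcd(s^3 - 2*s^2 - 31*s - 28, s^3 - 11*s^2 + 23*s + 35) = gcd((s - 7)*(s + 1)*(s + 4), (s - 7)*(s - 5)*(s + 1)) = s^2 - 6*s - 7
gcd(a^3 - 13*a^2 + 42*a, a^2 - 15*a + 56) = a - 7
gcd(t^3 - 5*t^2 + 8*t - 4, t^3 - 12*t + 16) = t^2 - 4*t + 4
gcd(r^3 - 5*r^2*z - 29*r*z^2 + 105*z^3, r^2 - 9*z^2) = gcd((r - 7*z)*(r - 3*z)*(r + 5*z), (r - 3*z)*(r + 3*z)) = -r + 3*z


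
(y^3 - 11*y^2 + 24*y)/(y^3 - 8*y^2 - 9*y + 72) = y/(y + 3)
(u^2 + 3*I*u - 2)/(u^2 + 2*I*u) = (u + I)/u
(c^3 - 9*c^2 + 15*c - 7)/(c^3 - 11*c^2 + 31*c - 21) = (c - 1)/(c - 3)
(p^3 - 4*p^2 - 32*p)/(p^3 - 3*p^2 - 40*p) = (p + 4)/(p + 5)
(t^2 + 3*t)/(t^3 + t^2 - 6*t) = 1/(t - 2)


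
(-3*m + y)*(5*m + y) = -15*m^2 + 2*m*y + y^2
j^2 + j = j*(j + 1)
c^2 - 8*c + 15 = (c - 5)*(c - 3)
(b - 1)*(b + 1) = b^2 - 1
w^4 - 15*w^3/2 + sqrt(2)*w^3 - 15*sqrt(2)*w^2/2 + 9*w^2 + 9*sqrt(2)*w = w*(w - 6)*(w - 3/2)*(w + sqrt(2))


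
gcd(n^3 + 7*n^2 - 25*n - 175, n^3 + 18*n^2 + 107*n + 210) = n^2 + 12*n + 35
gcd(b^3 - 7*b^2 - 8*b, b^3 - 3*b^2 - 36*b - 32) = b^2 - 7*b - 8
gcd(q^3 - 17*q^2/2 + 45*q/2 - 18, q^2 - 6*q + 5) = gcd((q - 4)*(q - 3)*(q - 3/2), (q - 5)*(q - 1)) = 1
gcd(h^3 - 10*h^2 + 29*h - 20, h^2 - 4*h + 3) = h - 1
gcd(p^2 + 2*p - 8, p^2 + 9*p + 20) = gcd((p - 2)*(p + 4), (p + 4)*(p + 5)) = p + 4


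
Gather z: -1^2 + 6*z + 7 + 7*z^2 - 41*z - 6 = 7*z^2 - 35*z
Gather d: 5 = 5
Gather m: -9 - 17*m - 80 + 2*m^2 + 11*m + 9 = 2*m^2 - 6*m - 80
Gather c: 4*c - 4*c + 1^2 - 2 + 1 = 0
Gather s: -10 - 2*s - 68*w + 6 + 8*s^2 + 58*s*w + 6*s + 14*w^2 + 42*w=8*s^2 + s*(58*w + 4) + 14*w^2 - 26*w - 4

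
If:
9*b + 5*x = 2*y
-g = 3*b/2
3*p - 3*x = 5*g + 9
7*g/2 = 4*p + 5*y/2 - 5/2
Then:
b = 82*y/239 + 190/239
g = -123*y/239 - 285/239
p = -257*y/239 - 100/239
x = -52*y/239 - 342/239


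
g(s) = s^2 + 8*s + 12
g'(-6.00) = -4.00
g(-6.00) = 0.00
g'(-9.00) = -10.00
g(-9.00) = 21.00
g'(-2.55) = 2.90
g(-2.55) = -1.90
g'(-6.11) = -4.22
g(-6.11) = 0.45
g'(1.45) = 10.90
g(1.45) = 25.70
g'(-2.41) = 3.18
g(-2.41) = -1.47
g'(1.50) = 11.00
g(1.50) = 26.25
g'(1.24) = 10.48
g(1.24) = 23.46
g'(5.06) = 18.12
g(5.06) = 78.08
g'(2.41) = 12.82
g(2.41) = 37.09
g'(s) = 2*s + 8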